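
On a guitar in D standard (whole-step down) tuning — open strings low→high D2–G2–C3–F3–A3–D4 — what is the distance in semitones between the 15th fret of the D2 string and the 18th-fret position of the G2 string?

D2 at fret 15 → F3 (MIDI 53); G2 at fret 18 → C#4 (MIDI 61).
53 − 61 = -8, so the two pitches are 8 semitones apart, with C#4 the higher.

8 semitones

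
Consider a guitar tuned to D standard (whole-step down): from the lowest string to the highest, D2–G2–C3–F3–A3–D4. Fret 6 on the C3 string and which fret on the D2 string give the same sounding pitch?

16

Fret 6 on C3 is MIDI 48 + 6 = 54 (F#3). On the D2 string (open MIDI 38), that pitch is 54 − 38 = fret 16.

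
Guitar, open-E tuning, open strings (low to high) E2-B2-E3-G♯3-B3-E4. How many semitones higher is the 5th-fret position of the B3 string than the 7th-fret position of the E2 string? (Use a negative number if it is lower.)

B3 at fret 5 → E4 (MIDI 64); E2 at fret 7 → B2 (MIDI 47).
64 − 47 = 17, so the two pitches are 17 semitones apart.

17 semitones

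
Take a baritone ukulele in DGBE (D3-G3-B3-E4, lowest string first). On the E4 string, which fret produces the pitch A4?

5

A4 is 5 semitones above the open E4 (E–F–F#–G–G#–A), so it sits at fret 5.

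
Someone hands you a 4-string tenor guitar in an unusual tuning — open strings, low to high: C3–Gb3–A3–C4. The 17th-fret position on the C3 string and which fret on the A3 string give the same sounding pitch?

8

Fret 17 on C3 is MIDI 48 + 17 = 65 (F4). On the A3 string (open MIDI 57), that pitch is 65 − 57 = fret 8.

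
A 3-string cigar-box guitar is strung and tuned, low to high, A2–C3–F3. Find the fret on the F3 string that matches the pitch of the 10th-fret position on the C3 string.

Fret 10 on C3 is MIDI 48 + 10 = 58 (A♯3). On the F3 string (open MIDI 53), that pitch is 58 − 53 = fret 5.

5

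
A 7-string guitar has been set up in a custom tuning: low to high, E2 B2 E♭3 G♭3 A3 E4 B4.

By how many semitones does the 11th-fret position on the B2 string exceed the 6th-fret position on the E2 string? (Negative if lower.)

B2 at fret 11 → B♭3 (MIDI 58); E2 at fret 6 → B♭2 (MIDI 46).
58 − 46 = 12, so the two pitches are 12 semitones apart.

12 semitones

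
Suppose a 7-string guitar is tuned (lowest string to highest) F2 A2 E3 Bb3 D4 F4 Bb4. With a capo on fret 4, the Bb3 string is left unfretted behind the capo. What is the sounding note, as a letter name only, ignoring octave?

D

The capo raises the open Bb3 by 4 semitones to D4; fretting 0 more gives Bb3 + 4 + 0 = Bb3 + 4 semitones, landing on D.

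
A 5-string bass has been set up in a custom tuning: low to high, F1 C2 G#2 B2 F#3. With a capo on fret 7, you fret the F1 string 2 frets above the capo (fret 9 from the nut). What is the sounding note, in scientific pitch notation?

D2

The capo raises the open F1 by 7 semitones to C2; fretting 2 more gives F1 + 7 + 2 = F1 + 9 semitones = D2.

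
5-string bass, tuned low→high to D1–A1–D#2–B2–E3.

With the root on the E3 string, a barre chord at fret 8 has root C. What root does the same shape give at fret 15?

Moving from fret 8 to fret 15 shifts the root by 7 semitones.
C up 7 semitones is G.

G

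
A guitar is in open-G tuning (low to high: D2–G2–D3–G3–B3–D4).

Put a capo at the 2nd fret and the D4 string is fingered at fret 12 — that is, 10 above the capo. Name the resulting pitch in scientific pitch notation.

D5

The capo raises the open D4 by 2 semitones to E4; fretting 10 more gives D4 + 2 + 10 = D4 + 12 semitones = D5.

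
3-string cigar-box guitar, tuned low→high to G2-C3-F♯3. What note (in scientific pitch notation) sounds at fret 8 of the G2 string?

D♯3

The open G2 string plus 8 semitones: G–G#–A–A#–B–C–C#–D–D#.
The walk passes from B into C once, so the octave number goes from 2 to 3.
(Equivalently spelled E♭3.)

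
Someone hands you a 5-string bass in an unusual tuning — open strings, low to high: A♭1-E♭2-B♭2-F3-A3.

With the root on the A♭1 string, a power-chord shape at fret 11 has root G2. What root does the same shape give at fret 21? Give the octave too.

F3

Moving from fret 11 to fret 21 shifts the root by 10 semitones.
G2 up 10 semitones is F3.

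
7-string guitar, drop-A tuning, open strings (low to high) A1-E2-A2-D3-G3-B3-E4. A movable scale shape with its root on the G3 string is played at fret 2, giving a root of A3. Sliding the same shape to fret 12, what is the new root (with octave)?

G4

Moving from fret 2 to fret 12 shifts the root by 10 semitones.
A3 up 10 semitones is G4.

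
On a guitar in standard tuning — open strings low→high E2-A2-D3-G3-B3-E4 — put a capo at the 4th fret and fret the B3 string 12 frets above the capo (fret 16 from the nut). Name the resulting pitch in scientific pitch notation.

D#5

The capo raises the open B3 by 4 semitones to D#4; fretting 12 more gives B3 + 4 + 12 = B3 + 16 semitones = D#5.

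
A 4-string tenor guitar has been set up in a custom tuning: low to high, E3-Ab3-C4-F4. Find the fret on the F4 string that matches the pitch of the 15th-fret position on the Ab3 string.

Ab3 at fret 15 is Ab3 + 15 semitones = B4.
The open F4 string is 9 semitones above the open Ab3, so the same pitch on the F4 string lies at fret 15 − 9 = 6.

6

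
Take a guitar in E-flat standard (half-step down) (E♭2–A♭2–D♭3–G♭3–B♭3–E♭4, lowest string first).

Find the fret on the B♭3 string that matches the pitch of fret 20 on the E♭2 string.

Fret 20 on E♭2 is MIDI 39 + 20 = 59 (B3). On the B♭3 string (open MIDI 58), that pitch is 59 − 58 = fret 1.

1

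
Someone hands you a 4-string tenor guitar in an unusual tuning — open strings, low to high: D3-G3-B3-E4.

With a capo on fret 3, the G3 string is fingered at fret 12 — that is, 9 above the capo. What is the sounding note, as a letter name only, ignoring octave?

G

The capo raises the open G3 by 3 semitones to A♯3; fretting 9 more gives G3 + 3 + 9 = G3 + 12 semitones, landing on G.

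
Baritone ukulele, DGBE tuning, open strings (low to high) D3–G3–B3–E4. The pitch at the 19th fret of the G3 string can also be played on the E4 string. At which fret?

10

Fret 19 on G3 is MIDI 55 + 19 = 74 (D5). On the E4 string (open MIDI 64), that pitch is 74 − 64 = fret 10.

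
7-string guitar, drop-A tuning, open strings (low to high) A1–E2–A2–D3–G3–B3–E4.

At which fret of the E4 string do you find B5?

19

B5 is 19 semitones above the open E4 (E–F–F#–G–…–A–A#–B), so it sits at fret 19.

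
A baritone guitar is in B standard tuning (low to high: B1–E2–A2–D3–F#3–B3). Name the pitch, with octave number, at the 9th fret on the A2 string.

The open A2 string plus 9 semitones: A–A#–B–C–C#–D–D#–E–F–F#.
The walk passes from B into C once, so the octave number goes from 2 to 3.
(Equivalently spelled Gb3.)

F#3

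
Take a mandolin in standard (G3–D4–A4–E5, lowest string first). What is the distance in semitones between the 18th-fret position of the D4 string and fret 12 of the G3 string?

13 semitones

D4 at fret 18 → G#5 (MIDI 80); G3 at fret 12 → G4 (MIDI 67).
80 − 67 = 13, so the two pitches are 13 semitones apart, with G#5 the higher.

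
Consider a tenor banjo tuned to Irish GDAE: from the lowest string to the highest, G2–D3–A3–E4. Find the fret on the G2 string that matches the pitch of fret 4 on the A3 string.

18

Fret 4 on A3 is MIDI 57 + 4 = 61 (C#4). On the G2 string (open MIDI 43), that pitch is 61 − 43 = fret 18.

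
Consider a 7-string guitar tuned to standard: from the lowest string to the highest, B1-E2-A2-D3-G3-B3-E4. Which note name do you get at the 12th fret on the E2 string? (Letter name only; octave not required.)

The open E2 string plus 12 semitones: E–F–F#–G–…–D–D#–E.

E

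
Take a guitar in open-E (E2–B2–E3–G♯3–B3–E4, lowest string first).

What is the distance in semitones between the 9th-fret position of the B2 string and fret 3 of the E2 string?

B2 at fret 9 → G♯3 (MIDI 56); E2 at fret 3 → G2 (MIDI 43).
56 − 43 = 13, so the two pitches are 13 semitones apart, with G♯3 the higher.

13 semitones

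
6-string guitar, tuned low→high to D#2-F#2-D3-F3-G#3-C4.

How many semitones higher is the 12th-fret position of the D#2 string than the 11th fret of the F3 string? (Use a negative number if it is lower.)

D#2 at fret 12 → D#3 (MIDI 51); F3 at fret 11 → E4 (MIDI 64).
51 − 64 = -13, so the two pitches are 13 semitones apart.

-13 semitones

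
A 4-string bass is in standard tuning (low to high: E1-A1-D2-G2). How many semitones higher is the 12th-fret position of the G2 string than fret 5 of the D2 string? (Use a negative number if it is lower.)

12 semitones

G2 at fret 12 → G3 (MIDI 55); D2 at fret 5 → G2 (MIDI 43).
55 − 43 = 12, so the two pitches are 12 semitones apart.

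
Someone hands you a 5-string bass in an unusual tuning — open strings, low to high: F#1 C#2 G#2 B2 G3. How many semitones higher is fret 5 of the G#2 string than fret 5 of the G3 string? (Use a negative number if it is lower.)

G#2 at fret 5 → C#3 (MIDI 49); G3 at fret 5 → C4 (MIDI 60).
49 − 60 = -11, so the two pitches are 11 semitones apart.

-11 semitones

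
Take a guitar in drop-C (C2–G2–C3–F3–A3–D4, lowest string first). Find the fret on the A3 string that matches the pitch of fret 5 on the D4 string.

Fret 5 on D4 is MIDI 62 + 5 = 67 (G4). On the A3 string (open MIDI 57), that pitch is 67 − 57 = fret 10.

10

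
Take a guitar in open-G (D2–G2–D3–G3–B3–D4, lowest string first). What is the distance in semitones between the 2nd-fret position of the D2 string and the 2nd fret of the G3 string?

17 semitones

D2 at fret 2 → E2 (MIDI 40); G3 at fret 2 → A3 (MIDI 57).
40 − 57 = -17, so the two pitches are 17 semitones apart, with A3 the higher.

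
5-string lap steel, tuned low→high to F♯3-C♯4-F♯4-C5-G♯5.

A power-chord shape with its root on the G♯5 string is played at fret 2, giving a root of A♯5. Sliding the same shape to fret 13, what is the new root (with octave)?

A6

Moving from fret 2 to fret 13 shifts the root by 11 semitones.
A♯5 up 11 semitones is A6.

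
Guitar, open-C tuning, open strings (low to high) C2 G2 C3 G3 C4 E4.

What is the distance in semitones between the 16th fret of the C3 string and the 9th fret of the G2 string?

12 semitones

C3 at fret 16 → E4 (MIDI 64); G2 at fret 9 → E3 (MIDI 52).
64 − 52 = 12, so the two pitches are 12 semitones apart, with E4 the higher.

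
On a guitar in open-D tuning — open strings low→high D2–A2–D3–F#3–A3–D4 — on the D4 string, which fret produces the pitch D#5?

13

D#5 is 13 semitones above the open D4 (D–D#–E–F–…–C#–D–D#), so it sits at fret 13.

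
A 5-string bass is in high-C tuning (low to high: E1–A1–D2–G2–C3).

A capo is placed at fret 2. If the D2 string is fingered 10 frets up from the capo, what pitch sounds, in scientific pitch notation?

The capo raises the open D2 by 2 semitones to E2; fretting 10 more gives D2 + 2 + 10 = D2 + 12 semitones = D3.

D3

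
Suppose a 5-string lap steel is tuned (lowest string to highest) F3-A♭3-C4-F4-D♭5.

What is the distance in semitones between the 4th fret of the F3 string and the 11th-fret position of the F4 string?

19 semitones

F3 at fret 4 → A3 (MIDI 57); F4 at fret 11 → E5 (MIDI 76).
57 − 76 = -19, so the two pitches are 19 semitones apart, with E5 the higher.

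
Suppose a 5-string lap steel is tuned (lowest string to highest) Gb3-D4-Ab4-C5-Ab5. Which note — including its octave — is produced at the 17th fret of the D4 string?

The open D4 string plus 17 semitones: D–Eb–E–F–…–F–Gb–G.
The walk passes from B into C once, so the octave number goes from 4 to 5.

G5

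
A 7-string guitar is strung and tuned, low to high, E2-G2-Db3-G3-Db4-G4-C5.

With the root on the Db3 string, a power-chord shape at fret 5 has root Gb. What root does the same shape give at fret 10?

B

Moving from fret 5 to fret 10 shifts the root by 5 semitones.
Gb up 5 semitones is B.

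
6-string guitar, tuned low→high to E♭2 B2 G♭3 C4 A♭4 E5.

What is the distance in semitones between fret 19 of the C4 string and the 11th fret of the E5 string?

8 semitones

C4 at fret 19 → G5 (MIDI 79); E5 at fret 11 → E♭6 (MIDI 87).
79 − 87 = -8, so the two pitches are 8 semitones apart, with E♭6 the higher.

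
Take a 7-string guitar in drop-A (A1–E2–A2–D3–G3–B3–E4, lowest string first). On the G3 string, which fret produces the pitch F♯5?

23

F♯5 is 23 semitones above the open G3 (G–G#–A–A#–…–E–F–F#), so it sits at fret 23.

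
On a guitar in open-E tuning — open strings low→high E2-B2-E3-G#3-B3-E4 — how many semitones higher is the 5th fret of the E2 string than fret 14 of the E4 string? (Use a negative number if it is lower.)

E2 at fret 5 → A2 (MIDI 45); E4 at fret 14 → F#5 (MIDI 78).
45 − 78 = -33, so the two pitches are 33 semitones apart.

-33 semitones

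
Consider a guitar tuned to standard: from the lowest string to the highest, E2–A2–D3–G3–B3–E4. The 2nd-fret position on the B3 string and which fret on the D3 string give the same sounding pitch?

B3 at fret 2 is B3 + 2 semitones = C#4.
The open D3 string is 9 semitones below the open B3, so the same pitch on the D3 string lies at fret 2 + 9 = 11.

11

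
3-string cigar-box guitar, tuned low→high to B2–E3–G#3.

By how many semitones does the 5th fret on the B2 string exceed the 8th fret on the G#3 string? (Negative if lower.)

-12 semitones

B2 at fret 5 → E3 (MIDI 52); G#3 at fret 8 → E4 (MIDI 64).
52 − 64 = -12, so the two pitches are 12 semitones apart.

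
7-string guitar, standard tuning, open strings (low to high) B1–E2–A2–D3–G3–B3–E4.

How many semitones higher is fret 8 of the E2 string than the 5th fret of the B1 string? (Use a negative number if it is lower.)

E2 at fret 8 → C3 (MIDI 48); B1 at fret 5 → E2 (MIDI 40).
48 − 40 = 8, so the two pitches are 8 semitones apart.

8 semitones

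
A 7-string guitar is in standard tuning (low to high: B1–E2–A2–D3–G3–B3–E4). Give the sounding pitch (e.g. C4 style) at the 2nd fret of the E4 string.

F♯4

E4 is MIDI 64. Adding 2 gives 66, which is F♯4.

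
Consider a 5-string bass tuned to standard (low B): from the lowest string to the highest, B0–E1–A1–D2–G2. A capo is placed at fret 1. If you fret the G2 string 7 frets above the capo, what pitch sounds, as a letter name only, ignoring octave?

D#

The capo raises the open G2 by 1 semitone to G#2; fretting 7 more gives G2 + 1 + 7 = G2 + 8 semitones, landing on D#.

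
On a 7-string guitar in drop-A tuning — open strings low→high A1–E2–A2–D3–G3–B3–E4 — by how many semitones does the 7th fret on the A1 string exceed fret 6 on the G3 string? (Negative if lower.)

-21 semitones

A1 at fret 7 → E2 (MIDI 40); G3 at fret 6 → C#4 (MIDI 61).
40 − 61 = -21, so the two pitches are 21 semitones apart.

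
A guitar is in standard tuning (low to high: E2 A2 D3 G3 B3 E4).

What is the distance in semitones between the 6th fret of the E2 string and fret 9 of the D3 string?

13 semitones

E2 at fret 6 → A#2 (MIDI 46); D3 at fret 9 → B3 (MIDI 59).
46 − 59 = -13, so the two pitches are 13 semitones apart, with B3 the higher.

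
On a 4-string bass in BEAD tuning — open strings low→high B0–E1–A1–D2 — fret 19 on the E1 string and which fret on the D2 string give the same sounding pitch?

9

Fret 19 on E1 is MIDI 28 + 19 = 47 (B2). On the D2 string (open MIDI 38), that pitch is 47 − 38 = fret 9.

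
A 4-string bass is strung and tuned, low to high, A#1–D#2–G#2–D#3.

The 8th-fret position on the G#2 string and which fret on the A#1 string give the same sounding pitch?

G#2 at fret 8 is G#2 + 8 semitones = E3.
The open A#1 string is 10 semitones below the open G#2, so the same pitch on the A#1 string lies at fret 8 + 10 = 18.

18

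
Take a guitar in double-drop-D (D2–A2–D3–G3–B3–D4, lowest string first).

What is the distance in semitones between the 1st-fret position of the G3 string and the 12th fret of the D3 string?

G3 at fret 1 → G♯3 (MIDI 56); D3 at fret 12 → D4 (MIDI 62).
56 − 62 = -6, so the two pitches are 6 semitones apart, with D4 the higher.

6 semitones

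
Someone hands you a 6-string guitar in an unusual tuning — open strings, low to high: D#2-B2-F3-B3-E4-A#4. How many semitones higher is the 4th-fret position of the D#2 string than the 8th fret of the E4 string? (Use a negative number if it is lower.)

D#2 at fret 4 → G2 (MIDI 43); E4 at fret 8 → C5 (MIDI 72).
43 − 72 = -29, so the two pitches are 29 semitones apart.

-29 semitones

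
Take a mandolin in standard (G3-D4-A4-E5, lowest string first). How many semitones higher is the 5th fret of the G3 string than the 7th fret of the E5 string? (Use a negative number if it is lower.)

-23 semitones

G3 at fret 5 → C4 (MIDI 60); E5 at fret 7 → B5 (MIDI 83).
60 − 83 = -23, so the two pitches are 23 semitones apart.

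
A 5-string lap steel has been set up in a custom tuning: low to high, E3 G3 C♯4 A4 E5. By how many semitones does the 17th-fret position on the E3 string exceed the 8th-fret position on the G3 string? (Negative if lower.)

E3 at fret 17 → A4 (MIDI 69); G3 at fret 8 → D♯4 (MIDI 63).
69 − 63 = 6, so the two pitches are 6 semitones apart.

6 semitones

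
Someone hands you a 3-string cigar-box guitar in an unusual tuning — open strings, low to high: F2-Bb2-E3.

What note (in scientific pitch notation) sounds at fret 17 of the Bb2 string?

The open Bb2 string plus 17 semitones: Bb–B–C–Db–…–Db–D–Eb.
The walk passes from B into C 2 times, so the octave number goes from 2 to 4.

Eb4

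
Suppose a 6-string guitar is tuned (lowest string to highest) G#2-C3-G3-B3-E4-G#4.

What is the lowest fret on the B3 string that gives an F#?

From B3, count semitones up the chromatic scale until reaching F#: B–C–C#–D–D#–E–F–F# — 7 steps.

7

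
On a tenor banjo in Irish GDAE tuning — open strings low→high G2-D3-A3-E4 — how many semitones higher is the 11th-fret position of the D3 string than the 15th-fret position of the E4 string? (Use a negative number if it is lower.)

D3 at fret 11 → C#4 (MIDI 61); E4 at fret 15 → G5 (MIDI 79).
61 − 79 = -18, so the two pitches are 18 semitones apart.

-18 semitones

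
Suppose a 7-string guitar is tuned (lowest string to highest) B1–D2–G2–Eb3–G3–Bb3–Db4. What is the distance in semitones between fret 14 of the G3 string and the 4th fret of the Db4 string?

4 semitones

G3 at fret 14 → A4 (MIDI 69); Db4 at fret 4 → F4 (MIDI 65).
69 − 65 = 4, so the two pitches are 4 semitones apart, with A4 the higher.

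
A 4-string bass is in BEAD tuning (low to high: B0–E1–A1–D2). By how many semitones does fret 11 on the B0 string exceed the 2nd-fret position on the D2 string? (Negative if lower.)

B0 at fret 11 → A#1 (MIDI 34); D2 at fret 2 → E2 (MIDI 40).
34 − 40 = -6, so the two pitches are 6 semitones apart.

-6 semitones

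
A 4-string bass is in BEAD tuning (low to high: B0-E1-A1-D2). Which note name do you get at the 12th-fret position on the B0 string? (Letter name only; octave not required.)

B

The open B0 string plus 12 semitones: B–C–C#–D–…–A–A#–B.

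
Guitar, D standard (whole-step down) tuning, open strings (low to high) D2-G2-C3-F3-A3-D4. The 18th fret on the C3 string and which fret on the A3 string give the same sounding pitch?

C3 at fret 18 is C3 + 18 semitones = F#4.
The open A3 string is 9 semitones above the open C3, so the same pitch on the A3 string lies at fret 18 − 9 = 9.

9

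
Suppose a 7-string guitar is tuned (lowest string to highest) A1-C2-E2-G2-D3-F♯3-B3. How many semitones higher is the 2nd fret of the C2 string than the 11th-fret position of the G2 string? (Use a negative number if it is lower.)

-16 semitones

C2 at fret 2 → D2 (MIDI 38); G2 at fret 11 → F♯3 (MIDI 54).
38 − 54 = -16, so the two pitches are 16 semitones apart.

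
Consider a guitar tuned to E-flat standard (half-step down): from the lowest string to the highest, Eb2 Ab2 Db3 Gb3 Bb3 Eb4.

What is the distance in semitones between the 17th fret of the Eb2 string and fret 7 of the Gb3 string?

Eb2 at fret 17 → Ab3 (MIDI 56); Gb3 at fret 7 → Db4 (MIDI 61).
56 − 61 = -5, so the two pitches are 5 semitones apart, with Db4 the higher.

5 semitones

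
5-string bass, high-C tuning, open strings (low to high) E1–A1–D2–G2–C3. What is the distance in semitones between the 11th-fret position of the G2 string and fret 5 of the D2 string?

G2 at fret 11 → F♯3 (MIDI 54); D2 at fret 5 → G2 (MIDI 43).
54 − 43 = 11, so the two pitches are 11 semitones apart, with F♯3 the higher.

11 semitones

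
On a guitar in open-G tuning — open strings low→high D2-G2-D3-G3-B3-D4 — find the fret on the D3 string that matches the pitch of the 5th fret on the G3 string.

G3 at fret 5 is G3 + 5 semitones = C4.
The open D3 string is 5 semitones below the open G3, so the same pitch on the D3 string lies at fret 5 + 5 = 10.

10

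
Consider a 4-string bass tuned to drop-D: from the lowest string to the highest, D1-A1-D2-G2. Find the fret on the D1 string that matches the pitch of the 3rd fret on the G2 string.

20

Fret 3 on G2 is MIDI 43 + 3 = 46 (A#2). On the D1 string (open MIDI 26), that pitch is 46 − 26 = fret 20.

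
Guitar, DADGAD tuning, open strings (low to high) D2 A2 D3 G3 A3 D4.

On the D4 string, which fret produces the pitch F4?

3

F4 is 3 semitones above the open D4 (D–D#–E–F), so it sits at fret 3.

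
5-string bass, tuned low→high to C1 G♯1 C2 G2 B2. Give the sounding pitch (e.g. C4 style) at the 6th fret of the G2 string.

Each fret is one semitone, so G2 + 6 = C♯3.
(Equivalently spelled D♭3.)

C♯3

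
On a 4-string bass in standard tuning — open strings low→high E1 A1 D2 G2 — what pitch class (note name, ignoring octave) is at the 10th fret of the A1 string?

A1 is MIDI 33. Adding 10 gives 43; 43 mod 12 = 7, i.e. G.

G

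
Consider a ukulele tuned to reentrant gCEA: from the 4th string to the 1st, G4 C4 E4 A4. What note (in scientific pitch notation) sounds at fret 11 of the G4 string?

F#5

Each fret is one semitone, so G4 + 11 = F#5.
(Equivalently spelled Gb5.)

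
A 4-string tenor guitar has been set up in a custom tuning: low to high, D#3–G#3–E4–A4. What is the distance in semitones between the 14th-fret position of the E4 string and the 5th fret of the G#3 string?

17 semitones

E4 at fret 14 → F#5 (MIDI 78); G#3 at fret 5 → C#4 (MIDI 61).
78 − 61 = 17, so the two pitches are 17 semitones apart, with F#5 the higher.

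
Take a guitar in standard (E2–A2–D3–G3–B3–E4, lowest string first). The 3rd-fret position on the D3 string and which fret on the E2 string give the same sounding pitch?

13

Fret 3 on D3 is MIDI 50 + 3 = 53 (F3). On the E2 string (open MIDI 40), that pitch is 53 − 40 = fret 13.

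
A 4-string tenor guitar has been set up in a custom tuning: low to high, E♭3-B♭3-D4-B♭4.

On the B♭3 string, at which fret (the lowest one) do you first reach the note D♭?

From B♭3, count semitones up the chromatic scale until reaching D♭: Bb–B–C–Db — 3 steps.

3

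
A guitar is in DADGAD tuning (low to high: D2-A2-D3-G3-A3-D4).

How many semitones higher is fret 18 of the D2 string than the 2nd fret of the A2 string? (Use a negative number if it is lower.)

D2 at fret 18 → G#3 (MIDI 56); A2 at fret 2 → B2 (MIDI 47).
56 − 47 = 9, so the two pitches are 9 semitones apart.

9 semitones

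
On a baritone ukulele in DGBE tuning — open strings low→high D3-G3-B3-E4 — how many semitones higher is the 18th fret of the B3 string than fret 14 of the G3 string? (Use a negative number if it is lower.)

B3 at fret 18 → F5 (MIDI 77); G3 at fret 14 → A4 (MIDI 69).
77 − 69 = 8, so the two pitches are 8 semitones apart.

8 semitones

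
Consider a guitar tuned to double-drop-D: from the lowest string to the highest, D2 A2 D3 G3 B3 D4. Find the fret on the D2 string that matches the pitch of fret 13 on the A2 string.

A2 at fret 13 is A2 + 13 semitones = A#3.
The open D2 string is 7 semitones below the open A2, so the same pitch on the D2 string lies at fret 13 + 7 = 20.

20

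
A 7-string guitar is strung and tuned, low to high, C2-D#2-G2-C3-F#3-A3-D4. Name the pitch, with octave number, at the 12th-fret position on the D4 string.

D4 is MIDI 62. Adding 12 gives 74, which is D5.

D5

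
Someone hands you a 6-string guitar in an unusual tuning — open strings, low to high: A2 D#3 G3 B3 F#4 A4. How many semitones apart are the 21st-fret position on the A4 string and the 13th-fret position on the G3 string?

22 semitones

A4 at fret 21 → F#6 (MIDI 90); G3 at fret 13 → G#4 (MIDI 68).
90 − 68 = 22, so the two pitches are 22 semitones apart, with F#6 the higher.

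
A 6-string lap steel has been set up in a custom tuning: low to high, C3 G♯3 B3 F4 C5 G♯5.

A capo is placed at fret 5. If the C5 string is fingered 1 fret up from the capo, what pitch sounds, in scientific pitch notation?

The capo raises the open C5 by 5 semitones to F5; fretting 1 more gives C5 + 5 + 1 = C5 + 6 semitones = F♯5.

F♯5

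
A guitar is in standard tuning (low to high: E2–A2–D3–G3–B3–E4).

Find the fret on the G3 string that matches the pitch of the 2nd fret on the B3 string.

Fret 2 on B3 is MIDI 59 + 2 = 61 (C#4). On the G3 string (open MIDI 55), that pitch is 61 − 55 = fret 6.

6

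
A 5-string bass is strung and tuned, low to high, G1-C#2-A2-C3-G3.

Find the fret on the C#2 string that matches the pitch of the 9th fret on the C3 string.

C3 at fret 9 is C3 + 9 semitones = A3.
The open C#2 string is 11 semitones below the open C3, so the same pitch on the C#2 string lies at fret 9 + 11 = 20.

20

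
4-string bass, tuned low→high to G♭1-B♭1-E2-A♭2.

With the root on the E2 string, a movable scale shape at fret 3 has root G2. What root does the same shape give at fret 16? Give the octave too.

A♭3

Moving from fret 3 to fret 16 shifts the root by 13 semitones.
G2 up 13 semitones is A♭3.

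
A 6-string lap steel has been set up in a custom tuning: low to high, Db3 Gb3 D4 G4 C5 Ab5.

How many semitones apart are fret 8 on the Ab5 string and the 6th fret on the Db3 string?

Ab5 at fret 8 → E6 (MIDI 88); Db3 at fret 6 → G3 (MIDI 55).
88 − 55 = 33, so the two pitches are 33 semitones apart, with E6 the higher.

33 semitones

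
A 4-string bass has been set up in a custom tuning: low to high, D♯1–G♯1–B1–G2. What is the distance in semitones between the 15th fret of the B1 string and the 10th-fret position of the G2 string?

3 semitones

B1 at fret 15 → D3 (MIDI 50); G2 at fret 10 → F3 (MIDI 53).
50 − 53 = -3, so the two pitches are 3 semitones apart, with F3 the higher.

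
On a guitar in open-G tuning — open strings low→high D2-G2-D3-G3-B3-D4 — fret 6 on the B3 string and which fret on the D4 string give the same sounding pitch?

3

B3 at fret 6 is B3 + 6 semitones = F4.
The open D4 string is 3 semitones above the open B3, so the same pitch on the D4 string lies at fret 6 − 3 = 3.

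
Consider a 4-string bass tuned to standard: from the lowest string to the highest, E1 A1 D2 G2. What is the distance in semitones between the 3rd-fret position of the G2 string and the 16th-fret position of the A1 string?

3 semitones

G2 at fret 3 → A#2 (MIDI 46); A1 at fret 16 → C#3 (MIDI 49).
46 − 49 = -3, so the two pitches are 3 semitones apart, with C#3 the higher.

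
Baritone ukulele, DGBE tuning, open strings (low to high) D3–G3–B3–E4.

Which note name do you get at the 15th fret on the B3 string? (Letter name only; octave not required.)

D

Each fret is one semitone, so B3 + 15 = D.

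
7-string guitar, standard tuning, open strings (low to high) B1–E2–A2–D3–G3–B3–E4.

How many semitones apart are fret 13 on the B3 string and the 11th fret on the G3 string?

6 semitones

B3 at fret 13 → C5 (MIDI 72); G3 at fret 11 → F#4 (MIDI 66).
72 − 66 = 6, so the two pitches are 6 semitones apart, with C5 the higher.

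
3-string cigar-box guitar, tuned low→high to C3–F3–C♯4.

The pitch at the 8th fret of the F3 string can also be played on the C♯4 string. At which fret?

F3 at fret 8 is F3 + 8 semitones = C♯4.
The open C♯4 string is 8 semitones above the open F3, so the same pitch on the C♯4 string lies at fret 8 − 8 = 0.

0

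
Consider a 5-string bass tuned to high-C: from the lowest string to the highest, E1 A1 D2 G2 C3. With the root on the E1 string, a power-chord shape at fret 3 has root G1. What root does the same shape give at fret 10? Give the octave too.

D2

Moving from fret 3 to fret 10 shifts the root by 7 semitones.
G1 up 7 semitones is D2.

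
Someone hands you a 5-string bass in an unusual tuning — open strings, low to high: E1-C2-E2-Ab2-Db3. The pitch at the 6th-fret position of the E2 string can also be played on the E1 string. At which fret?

18

Fret 6 on E2 is MIDI 40 + 6 = 46 (Bb2). On the E1 string (open MIDI 28), that pitch is 46 − 28 = fret 18.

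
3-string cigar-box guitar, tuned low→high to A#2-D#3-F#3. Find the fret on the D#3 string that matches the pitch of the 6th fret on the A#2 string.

1

Fret 6 on A#2 is MIDI 46 + 6 = 52 (E3). On the D#3 string (open MIDI 51), that pitch is 52 − 51 = fret 1.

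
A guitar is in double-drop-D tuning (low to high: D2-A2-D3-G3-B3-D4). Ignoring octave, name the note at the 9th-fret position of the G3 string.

The open G3 string plus 9 semitones: G–G#–A–A#–B–C–C#–D–D#–E.

E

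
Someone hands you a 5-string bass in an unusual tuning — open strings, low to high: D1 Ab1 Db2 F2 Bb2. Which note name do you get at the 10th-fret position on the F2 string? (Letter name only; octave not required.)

F2 is MIDI 41. Adding 10 gives 51; 51 mod 12 = 3, i.e. Eb.
(Equivalently spelled D#.)

Eb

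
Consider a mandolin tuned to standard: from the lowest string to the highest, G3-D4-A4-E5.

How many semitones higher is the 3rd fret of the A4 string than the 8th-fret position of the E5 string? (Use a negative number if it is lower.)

-12 semitones

A4 at fret 3 → C5 (MIDI 72); E5 at fret 8 → C6 (MIDI 84).
72 − 84 = -12, so the two pitches are 12 semitones apart.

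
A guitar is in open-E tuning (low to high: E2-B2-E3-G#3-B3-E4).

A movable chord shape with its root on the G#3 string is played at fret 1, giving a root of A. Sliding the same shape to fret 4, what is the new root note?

C

Moving from fret 1 to fret 4 shifts the root by 3 semitones.
A up 3 semitones is C.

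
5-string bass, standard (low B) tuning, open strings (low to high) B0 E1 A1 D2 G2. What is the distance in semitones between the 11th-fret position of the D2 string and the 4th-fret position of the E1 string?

17 semitones

D2 at fret 11 → C#3 (MIDI 49); E1 at fret 4 → G#1 (MIDI 32).
49 − 32 = 17, so the two pitches are 17 semitones apart, with C#3 the higher.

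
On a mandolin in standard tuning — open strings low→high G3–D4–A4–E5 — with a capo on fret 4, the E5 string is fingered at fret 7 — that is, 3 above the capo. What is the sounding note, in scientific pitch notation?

B5

The capo raises the open E5 by 4 semitones to G#5; fretting 3 more gives E5 + 4 + 3 = E5 + 7 semitones = B5.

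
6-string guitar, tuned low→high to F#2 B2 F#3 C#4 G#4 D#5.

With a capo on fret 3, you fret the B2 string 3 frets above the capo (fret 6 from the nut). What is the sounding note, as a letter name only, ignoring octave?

The capo raises the open B2 by 3 semitones to D3; fretting 3 more gives B2 + 3 + 3 = B2 + 6 semitones, landing on F.

F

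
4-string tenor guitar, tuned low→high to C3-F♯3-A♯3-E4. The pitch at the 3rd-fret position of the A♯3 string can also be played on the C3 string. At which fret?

13

A♯3 at fret 3 is A♯3 + 3 semitones = C♯4.
The open C3 string is 10 semitones below the open A♯3, so the same pitch on the C3 string lies at fret 3 + 10 = 13.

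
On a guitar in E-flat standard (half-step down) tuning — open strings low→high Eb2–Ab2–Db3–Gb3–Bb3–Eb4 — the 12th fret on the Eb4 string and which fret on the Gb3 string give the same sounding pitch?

Fret 12 on Eb4 is MIDI 63 + 12 = 75 (Eb5). On the Gb3 string (open MIDI 54), that pitch is 75 − 54 = fret 21.

21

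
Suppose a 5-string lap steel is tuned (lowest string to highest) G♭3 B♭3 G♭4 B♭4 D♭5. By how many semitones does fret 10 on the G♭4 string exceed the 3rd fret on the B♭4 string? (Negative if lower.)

G♭4 at fret 10 → E5 (MIDI 76); B♭4 at fret 3 → D♭5 (MIDI 73).
76 − 73 = 3, so the two pitches are 3 semitones apart.

3 semitones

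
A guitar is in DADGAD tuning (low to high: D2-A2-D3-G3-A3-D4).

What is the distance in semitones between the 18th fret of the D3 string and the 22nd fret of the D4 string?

16 semitones

D3 at fret 18 → G#4 (MIDI 68); D4 at fret 22 → C6 (MIDI 84).
68 − 84 = -16, so the two pitches are 16 semitones apart, with C6 the higher.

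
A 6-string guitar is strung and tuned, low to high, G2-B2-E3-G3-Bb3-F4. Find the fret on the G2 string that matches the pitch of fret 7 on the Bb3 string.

Fret 7 on Bb3 is MIDI 58 + 7 = 65 (F4). On the G2 string (open MIDI 43), that pitch is 65 − 43 = fret 22.

22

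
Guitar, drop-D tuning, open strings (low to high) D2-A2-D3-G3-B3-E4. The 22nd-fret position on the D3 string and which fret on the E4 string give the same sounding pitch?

8

Fret 22 on D3 is MIDI 50 + 22 = 72 (C5). On the E4 string (open MIDI 64), that pitch is 72 − 64 = fret 8.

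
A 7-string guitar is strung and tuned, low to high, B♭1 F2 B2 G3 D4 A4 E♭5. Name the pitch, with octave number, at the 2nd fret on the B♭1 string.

C2

B♭1 is MIDI 34. Adding 2 gives 36, which is C2.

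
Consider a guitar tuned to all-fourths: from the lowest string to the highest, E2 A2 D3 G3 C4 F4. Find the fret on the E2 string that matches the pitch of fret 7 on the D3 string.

17

Fret 7 on D3 is MIDI 50 + 7 = 57 (A3). On the E2 string (open MIDI 40), that pitch is 57 − 40 = fret 17.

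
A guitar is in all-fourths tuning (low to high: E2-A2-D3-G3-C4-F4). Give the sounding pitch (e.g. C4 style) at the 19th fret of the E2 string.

B3

The open E2 string plus 19 semitones: E–F–F#–G–…–A–A#–B.
The walk passes from B into C once, so the octave number goes from 2 to 3.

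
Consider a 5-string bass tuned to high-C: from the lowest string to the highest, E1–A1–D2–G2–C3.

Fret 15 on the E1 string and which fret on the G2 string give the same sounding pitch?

0

E1 at fret 15 is E1 + 15 semitones = G2.
The open G2 string is 15 semitones above the open E1, so the same pitch on the G2 string lies at fret 15 − 15 = 0.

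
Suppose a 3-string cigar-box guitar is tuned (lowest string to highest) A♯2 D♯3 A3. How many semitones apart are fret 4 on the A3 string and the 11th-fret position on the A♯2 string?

A3 at fret 4 → C♯4 (MIDI 61); A♯2 at fret 11 → A3 (MIDI 57).
61 − 57 = 4, so the two pitches are 4 semitones apart, with C♯4 the higher.

4 semitones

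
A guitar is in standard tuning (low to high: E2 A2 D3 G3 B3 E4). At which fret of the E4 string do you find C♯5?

9

C♯5 is 9 semitones above the open E4 (E–F–F#–G–G#–A–A#–B–C–C#), so it sits at fret 9.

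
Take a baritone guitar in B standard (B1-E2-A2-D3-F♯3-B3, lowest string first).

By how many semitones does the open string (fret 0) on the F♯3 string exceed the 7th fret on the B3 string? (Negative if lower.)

-12 semitones

F♯3 at fret 0 → F♯3 (MIDI 54); B3 at fret 7 → F♯4 (MIDI 66).
54 − 66 = -12, so the two pitches are 12 semitones apart.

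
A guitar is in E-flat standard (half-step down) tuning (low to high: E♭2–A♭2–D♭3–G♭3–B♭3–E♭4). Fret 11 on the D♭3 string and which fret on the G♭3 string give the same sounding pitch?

6

D♭3 at fret 11 is D♭3 + 11 semitones = C4.
The open G♭3 string is 5 semitones above the open D♭3, so the same pitch on the G♭3 string lies at fret 11 − 5 = 6.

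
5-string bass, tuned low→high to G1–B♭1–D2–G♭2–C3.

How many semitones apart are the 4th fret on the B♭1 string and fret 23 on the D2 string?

B♭1 at fret 4 → D2 (MIDI 38); D2 at fret 23 → D♭4 (MIDI 61).
38 − 61 = -23, so the two pitches are 23 semitones apart, with D♭4 the higher.

23 semitones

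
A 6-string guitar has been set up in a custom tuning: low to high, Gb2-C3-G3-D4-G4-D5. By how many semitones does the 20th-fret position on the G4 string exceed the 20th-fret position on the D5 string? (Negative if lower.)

-7 semitones

G4 at fret 20 → Eb6 (MIDI 87); D5 at fret 20 → Bb6 (MIDI 94).
87 − 94 = -7, so the two pitches are 7 semitones apart.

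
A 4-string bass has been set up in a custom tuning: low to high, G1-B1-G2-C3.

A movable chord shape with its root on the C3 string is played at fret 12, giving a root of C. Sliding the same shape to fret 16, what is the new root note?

Moving from fret 12 to fret 16 shifts the root by 4 semitones.
C up 4 semitones is E.

E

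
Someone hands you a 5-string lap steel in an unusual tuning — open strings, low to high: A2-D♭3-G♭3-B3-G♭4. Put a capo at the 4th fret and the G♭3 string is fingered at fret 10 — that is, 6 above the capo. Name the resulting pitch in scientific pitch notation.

E4

The capo raises the open G♭3 by 4 semitones to B♭3; fretting 6 more gives G♭3 + 4 + 6 = G♭3 + 10 semitones = E4.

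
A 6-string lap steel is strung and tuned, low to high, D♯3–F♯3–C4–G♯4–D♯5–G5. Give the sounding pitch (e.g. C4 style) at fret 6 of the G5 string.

C♯6

G5 is MIDI 79. Adding 6 gives 85, which is C♯6.
(Equivalently spelled D♭6.)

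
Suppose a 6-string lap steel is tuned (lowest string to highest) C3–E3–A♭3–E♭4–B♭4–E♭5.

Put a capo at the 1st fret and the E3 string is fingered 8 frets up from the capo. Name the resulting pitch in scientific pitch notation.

D♭4

The capo raises the open E3 by 1 semitone to F3; fretting 8 more gives E3 + 1 + 8 = E3 + 9 semitones = D♭4.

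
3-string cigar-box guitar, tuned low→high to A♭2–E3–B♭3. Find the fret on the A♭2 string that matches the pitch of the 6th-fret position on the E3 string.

14

E3 at fret 6 is E3 + 6 semitones = B♭3.
The open A♭2 string is 8 semitones below the open E3, so the same pitch on the A♭2 string lies at fret 6 + 8 = 14.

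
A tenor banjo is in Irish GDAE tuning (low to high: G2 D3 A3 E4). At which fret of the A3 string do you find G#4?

G#4 is 11 semitones above the open A3 (A–A#–B–C–…–F#–G–G#), so it sits at fret 11.

11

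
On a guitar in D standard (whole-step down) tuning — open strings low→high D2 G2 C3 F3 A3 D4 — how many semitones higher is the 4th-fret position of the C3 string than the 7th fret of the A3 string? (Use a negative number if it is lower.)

C3 at fret 4 → E3 (MIDI 52); A3 at fret 7 → E4 (MIDI 64).
52 − 64 = -12, so the two pitches are 12 semitones apart.

-12 semitones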